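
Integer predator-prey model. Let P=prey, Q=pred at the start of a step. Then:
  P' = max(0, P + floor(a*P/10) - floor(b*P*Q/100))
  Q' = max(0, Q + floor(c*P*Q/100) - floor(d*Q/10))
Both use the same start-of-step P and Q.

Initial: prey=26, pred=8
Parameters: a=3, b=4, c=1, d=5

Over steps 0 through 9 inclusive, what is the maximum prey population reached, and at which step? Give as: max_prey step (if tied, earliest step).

Answer: 104 9

Derivation:
Step 1: prey: 26+7-8=25; pred: 8+2-4=6
Step 2: prey: 25+7-6=26; pred: 6+1-3=4
Step 3: prey: 26+7-4=29; pred: 4+1-2=3
Step 4: prey: 29+8-3=34; pred: 3+0-1=2
Step 5: prey: 34+10-2=42; pred: 2+0-1=1
Step 6: prey: 42+12-1=53; pred: 1+0-0=1
Step 7: prey: 53+15-2=66; pred: 1+0-0=1
Step 8: prey: 66+19-2=83; pred: 1+0-0=1
Step 9: prey: 83+24-3=104; pred: 1+0-0=1
Max prey = 104 at step 9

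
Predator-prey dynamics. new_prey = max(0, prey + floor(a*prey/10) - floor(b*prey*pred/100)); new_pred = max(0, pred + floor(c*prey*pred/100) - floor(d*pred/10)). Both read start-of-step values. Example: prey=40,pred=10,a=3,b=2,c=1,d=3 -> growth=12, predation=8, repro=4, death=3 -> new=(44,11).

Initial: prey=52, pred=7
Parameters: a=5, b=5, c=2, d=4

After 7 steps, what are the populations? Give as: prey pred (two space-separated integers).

Step 1: prey: 52+26-18=60; pred: 7+7-2=12
Step 2: prey: 60+30-36=54; pred: 12+14-4=22
Step 3: prey: 54+27-59=22; pred: 22+23-8=37
Step 4: prey: 22+11-40=0; pred: 37+16-14=39
Step 5: prey: 0+0-0=0; pred: 39+0-15=24
Step 6: prey: 0+0-0=0; pred: 24+0-9=15
Step 7: prey: 0+0-0=0; pred: 15+0-6=9

Answer: 0 9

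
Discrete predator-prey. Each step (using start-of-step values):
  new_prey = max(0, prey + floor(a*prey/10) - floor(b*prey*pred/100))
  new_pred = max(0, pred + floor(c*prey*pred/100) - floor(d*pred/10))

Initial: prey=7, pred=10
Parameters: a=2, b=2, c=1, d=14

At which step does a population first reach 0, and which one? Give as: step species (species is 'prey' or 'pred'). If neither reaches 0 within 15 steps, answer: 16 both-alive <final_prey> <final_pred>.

Answer: 1 pred

Derivation:
Step 1: prey: 7+1-1=7; pred: 10+0-14=0
First extinction: pred at step 1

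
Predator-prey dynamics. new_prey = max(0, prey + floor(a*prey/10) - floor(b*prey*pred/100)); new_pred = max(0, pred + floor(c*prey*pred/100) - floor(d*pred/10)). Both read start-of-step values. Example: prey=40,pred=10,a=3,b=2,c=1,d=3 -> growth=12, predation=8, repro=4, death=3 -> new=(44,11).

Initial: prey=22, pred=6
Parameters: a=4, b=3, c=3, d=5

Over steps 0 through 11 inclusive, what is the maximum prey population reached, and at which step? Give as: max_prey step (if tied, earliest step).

Answer: 44 4

Derivation:
Step 1: prey: 22+8-3=27; pred: 6+3-3=6
Step 2: prey: 27+10-4=33; pred: 6+4-3=7
Step 3: prey: 33+13-6=40; pred: 7+6-3=10
Step 4: prey: 40+16-12=44; pred: 10+12-5=17
Step 5: prey: 44+17-22=39; pred: 17+22-8=31
Step 6: prey: 39+15-36=18; pred: 31+36-15=52
Step 7: prey: 18+7-28=0; pred: 52+28-26=54
Step 8: prey: 0+0-0=0; pred: 54+0-27=27
Step 9: prey: 0+0-0=0; pred: 27+0-13=14
Step 10: prey: 0+0-0=0; pred: 14+0-7=7
Step 11: prey: 0+0-0=0; pred: 7+0-3=4
Max prey = 44 at step 4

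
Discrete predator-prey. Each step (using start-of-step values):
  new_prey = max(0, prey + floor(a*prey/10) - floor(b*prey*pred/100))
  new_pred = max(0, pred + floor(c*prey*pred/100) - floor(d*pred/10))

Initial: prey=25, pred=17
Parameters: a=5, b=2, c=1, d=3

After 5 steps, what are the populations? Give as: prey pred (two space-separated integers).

Answer: 55 21

Derivation:
Step 1: prey: 25+12-8=29; pred: 17+4-5=16
Step 2: prey: 29+14-9=34; pred: 16+4-4=16
Step 3: prey: 34+17-10=41; pred: 16+5-4=17
Step 4: prey: 41+20-13=48; pred: 17+6-5=18
Step 5: prey: 48+24-17=55; pred: 18+8-5=21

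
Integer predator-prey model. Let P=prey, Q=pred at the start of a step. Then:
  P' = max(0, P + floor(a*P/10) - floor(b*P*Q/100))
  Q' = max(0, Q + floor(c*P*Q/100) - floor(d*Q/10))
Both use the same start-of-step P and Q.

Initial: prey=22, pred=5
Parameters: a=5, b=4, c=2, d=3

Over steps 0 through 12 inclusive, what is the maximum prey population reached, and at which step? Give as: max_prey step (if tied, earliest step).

Step 1: prey: 22+11-4=29; pred: 5+2-1=6
Step 2: prey: 29+14-6=37; pred: 6+3-1=8
Step 3: prey: 37+18-11=44; pred: 8+5-2=11
Step 4: prey: 44+22-19=47; pred: 11+9-3=17
Step 5: prey: 47+23-31=39; pred: 17+15-5=27
Step 6: prey: 39+19-42=16; pred: 27+21-8=40
Step 7: prey: 16+8-25=0; pred: 40+12-12=40
Step 8: prey: 0+0-0=0; pred: 40+0-12=28
Step 9: prey: 0+0-0=0; pred: 28+0-8=20
Step 10: prey: 0+0-0=0; pred: 20+0-6=14
Step 11: prey: 0+0-0=0; pred: 14+0-4=10
Step 12: prey: 0+0-0=0; pred: 10+0-3=7
Max prey = 47 at step 4

Answer: 47 4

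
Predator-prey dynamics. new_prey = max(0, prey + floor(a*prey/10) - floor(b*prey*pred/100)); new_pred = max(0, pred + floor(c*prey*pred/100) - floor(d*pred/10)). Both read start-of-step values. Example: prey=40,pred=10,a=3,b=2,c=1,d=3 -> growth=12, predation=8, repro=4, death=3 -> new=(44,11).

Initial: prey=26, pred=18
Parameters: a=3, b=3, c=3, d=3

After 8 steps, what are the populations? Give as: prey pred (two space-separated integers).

Step 1: prey: 26+7-14=19; pred: 18+14-5=27
Step 2: prey: 19+5-15=9; pred: 27+15-8=34
Step 3: prey: 9+2-9=2; pred: 34+9-10=33
Step 4: prey: 2+0-1=1; pred: 33+1-9=25
Step 5: prey: 1+0-0=1; pred: 25+0-7=18
Step 6: prey: 1+0-0=1; pred: 18+0-5=13
Step 7: prey: 1+0-0=1; pred: 13+0-3=10
Step 8: prey: 1+0-0=1; pred: 10+0-3=7

Answer: 1 7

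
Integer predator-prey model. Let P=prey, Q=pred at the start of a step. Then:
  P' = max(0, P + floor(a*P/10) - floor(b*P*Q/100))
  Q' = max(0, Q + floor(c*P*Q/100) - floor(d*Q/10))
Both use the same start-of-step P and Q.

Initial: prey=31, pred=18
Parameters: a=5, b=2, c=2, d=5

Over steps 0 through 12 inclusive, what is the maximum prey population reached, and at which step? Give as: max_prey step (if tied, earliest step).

Answer: 39 3

Derivation:
Step 1: prey: 31+15-11=35; pred: 18+11-9=20
Step 2: prey: 35+17-14=38; pred: 20+14-10=24
Step 3: prey: 38+19-18=39; pred: 24+18-12=30
Step 4: prey: 39+19-23=35; pred: 30+23-15=38
Step 5: prey: 35+17-26=26; pred: 38+26-19=45
Step 6: prey: 26+13-23=16; pred: 45+23-22=46
Step 7: prey: 16+8-14=10; pred: 46+14-23=37
Step 8: prey: 10+5-7=8; pred: 37+7-18=26
Step 9: prey: 8+4-4=8; pred: 26+4-13=17
Step 10: prey: 8+4-2=10; pred: 17+2-8=11
Step 11: prey: 10+5-2=13; pred: 11+2-5=8
Step 12: prey: 13+6-2=17; pred: 8+2-4=6
Max prey = 39 at step 3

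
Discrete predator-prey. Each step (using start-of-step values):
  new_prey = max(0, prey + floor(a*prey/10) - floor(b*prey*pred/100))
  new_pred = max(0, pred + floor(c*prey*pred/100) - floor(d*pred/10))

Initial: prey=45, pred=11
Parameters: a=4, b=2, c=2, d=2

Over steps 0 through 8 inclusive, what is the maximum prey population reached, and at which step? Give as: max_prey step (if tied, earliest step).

Step 1: prey: 45+18-9=54; pred: 11+9-2=18
Step 2: prey: 54+21-19=56; pred: 18+19-3=34
Step 3: prey: 56+22-38=40; pred: 34+38-6=66
Step 4: prey: 40+16-52=4; pred: 66+52-13=105
Step 5: prey: 4+1-8=0; pred: 105+8-21=92
Step 6: prey: 0+0-0=0; pred: 92+0-18=74
Step 7: prey: 0+0-0=0; pred: 74+0-14=60
Step 8: prey: 0+0-0=0; pred: 60+0-12=48
Max prey = 56 at step 2

Answer: 56 2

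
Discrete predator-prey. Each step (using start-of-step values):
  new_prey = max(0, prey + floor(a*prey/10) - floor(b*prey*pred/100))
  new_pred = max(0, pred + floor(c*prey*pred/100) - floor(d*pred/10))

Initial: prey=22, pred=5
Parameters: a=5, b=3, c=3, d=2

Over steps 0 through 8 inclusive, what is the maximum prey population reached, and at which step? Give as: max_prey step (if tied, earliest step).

Step 1: prey: 22+11-3=30; pred: 5+3-1=7
Step 2: prey: 30+15-6=39; pred: 7+6-1=12
Step 3: prey: 39+19-14=44; pred: 12+14-2=24
Step 4: prey: 44+22-31=35; pred: 24+31-4=51
Step 5: prey: 35+17-53=0; pred: 51+53-10=94
Step 6: prey: 0+0-0=0; pred: 94+0-18=76
Step 7: prey: 0+0-0=0; pred: 76+0-15=61
Step 8: prey: 0+0-0=0; pred: 61+0-12=49
Max prey = 44 at step 3

Answer: 44 3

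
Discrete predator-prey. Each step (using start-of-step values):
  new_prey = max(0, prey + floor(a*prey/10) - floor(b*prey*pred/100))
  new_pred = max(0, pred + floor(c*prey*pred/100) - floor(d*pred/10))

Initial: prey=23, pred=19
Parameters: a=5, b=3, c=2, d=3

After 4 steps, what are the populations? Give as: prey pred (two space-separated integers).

Step 1: prey: 23+11-13=21; pred: 19+8-5=22
Step 2: prey: 21+10-13=18; pred: 22+9-6=25
Step 3: prey: 18+9-13=14; pred: 25+9-7=27
Step 4: prey: 14+7-11=10; pred: 27+7-8=26

Answer: 10 26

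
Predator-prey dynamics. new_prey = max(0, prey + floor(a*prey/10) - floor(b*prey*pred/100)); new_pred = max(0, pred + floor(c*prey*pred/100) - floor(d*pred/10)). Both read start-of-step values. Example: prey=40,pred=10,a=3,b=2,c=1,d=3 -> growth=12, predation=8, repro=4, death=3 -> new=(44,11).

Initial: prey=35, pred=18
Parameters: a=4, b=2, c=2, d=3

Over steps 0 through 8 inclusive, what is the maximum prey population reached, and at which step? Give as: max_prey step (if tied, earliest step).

Step 1: prey: 35+14-12=37; pred: 18+12-5=25
Step 2: prey: 37+14-18=33; pred: 25+18-7=36
Step 3: prey: 33+13-23=23; pred: 36+23-10=49
Step 4: prey: 23+9-22=10; pred: 49+22-14=57
Step 5: prey: 10+4-11=3; pred: 57+11-17=51
Step 6: prey: 3+1-3=1; pred: 51+3-15=39
Step 7: prey: 1+0-0=1; pred: 39+0-11=28
Step 8: prey: 1+0-0=1; pred: 28+0-8=20
Max prey = 37 at step 1

Answer: 37 1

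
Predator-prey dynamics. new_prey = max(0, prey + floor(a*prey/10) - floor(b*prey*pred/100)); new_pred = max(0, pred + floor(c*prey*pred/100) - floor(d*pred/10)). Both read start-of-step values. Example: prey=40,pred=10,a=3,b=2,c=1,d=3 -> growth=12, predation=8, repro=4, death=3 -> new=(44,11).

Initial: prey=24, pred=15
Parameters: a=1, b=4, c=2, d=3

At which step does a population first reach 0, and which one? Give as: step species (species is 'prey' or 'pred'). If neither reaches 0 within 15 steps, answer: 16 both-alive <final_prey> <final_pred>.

Step 1: prey: 24+2-14=12; pred: 15+7-4=18
Step 2: prey: 12+1-8=5; pred: 18+4-5=17
Step 3: prey: 5+0-3=2; pred: 17+1-5=13
Step 4: prey: 2+0-1=1; pred: 13+0-3=10
Step 5: prey: 1+0-0=1; pred: 10+0-3=7
Step 6: prey: 1+0-0=1; pred: 7+0-2=5
Step 7: prey: 1+0-0=1; pred: 5+0-1=4
Step 8: prey: 1+0-0=1; pred: 4+0-1=3
Step 9: prey: 1+0-0=1; pred: 3+0-0=3
Steps 10-15: state stable at prey=1, pred=3 (no change)
No extinction within 15 steps

Answer: 16 both-alive 1 3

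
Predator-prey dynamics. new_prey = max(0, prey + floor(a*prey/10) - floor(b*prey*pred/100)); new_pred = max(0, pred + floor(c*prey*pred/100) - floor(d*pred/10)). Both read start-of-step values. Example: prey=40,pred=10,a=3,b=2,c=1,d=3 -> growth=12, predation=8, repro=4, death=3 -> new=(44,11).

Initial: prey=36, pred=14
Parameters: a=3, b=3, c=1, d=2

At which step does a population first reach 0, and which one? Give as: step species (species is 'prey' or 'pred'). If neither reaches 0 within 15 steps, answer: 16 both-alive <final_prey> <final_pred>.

Answer: 16 both-alive 9 4

Derivation:
Step 1: prey: 36+10-15=31; pred: 14+5-2=17
Step 2: prey: 31+9-15=25; pred: 17+5-3=19
Step 3: prey: 25+7-14=18; pred: 19+4-3=20
Step 4: prey: 18+5-10=13; pred: 20+3-4=19
Step 5: prey: 13+3-7=9; pred: 19+2-3=18
Step 6: prey: 9+2-4=7; pred: 18+1-3=16
Step 7: prey: 7+2-3=6; pred: 16+1-3=14
Step 8: prey: 6+1-2=5; pred: 14+0-2=12
Step 9: prey: 5+1-1=5; pred: 12+0-2=10
Step 10: prey: 5+1-1=5; pred: 10+0-2=8
Step 11: prey: 5+1-1=5; pred: 8+0-1=7
Step 12: prey: 5+1-1=5; pred: 7+0-1=6
Step 13: prey: 5+1-0=6; pred: 6+0-1=5
Step 14: prey: 6+1-0=7; pred: 5+0-1=4
Step 15: prey: 7+2-0=9; pred: 4+0-0=4
No extinction within 15 steps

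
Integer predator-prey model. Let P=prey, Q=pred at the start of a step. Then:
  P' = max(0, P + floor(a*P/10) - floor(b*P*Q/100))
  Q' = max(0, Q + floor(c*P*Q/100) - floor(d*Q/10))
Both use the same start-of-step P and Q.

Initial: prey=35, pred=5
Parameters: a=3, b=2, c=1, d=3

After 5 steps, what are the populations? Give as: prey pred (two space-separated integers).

Step 1: prey: 35+10-3=42; pred: 5+1-1=5
Step 2: prey: 42+12-4=50; pred: 5+2-1=6
Step 3: prey: 50+15-6=59; pred: 6+3-1=8
Step 4: prey: 59+17-9=67; pred: 8+4-2=10
Step 5: prey: 67+20-13=74; pred: 10+6-3=13

Answer: 74 13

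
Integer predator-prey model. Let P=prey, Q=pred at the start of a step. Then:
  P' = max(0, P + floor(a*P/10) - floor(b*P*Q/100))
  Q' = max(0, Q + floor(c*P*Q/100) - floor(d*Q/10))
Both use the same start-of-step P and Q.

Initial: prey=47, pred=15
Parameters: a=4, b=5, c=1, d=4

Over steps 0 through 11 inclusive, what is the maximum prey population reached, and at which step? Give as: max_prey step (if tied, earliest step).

Answer: 48 11

Derivation:
Step 1: prey: 47+18-35=30; pred: 15+7-6=16
Step 2: prey: 30+12-24=18; pred: 16+4-6=14
Step 3: prey: 18+7-12=13; pred: 14+2-5=11
Step 4: prey: 13+5-7=11; pred: 11+1-4=8
Step 5: prey: 11+4-4=11; pred: 8+0-3=5
Step 6: prey: 11+4-2=13; pred: 5+0-2=3
Step 7: prey: 13+5-1=17; pred: 3+0-1=2
Step 8: prey: 17+6-1=22; pred: 2+0-0=2
Step 9: prey: 22+8-2=28; pred: 2+0-0=2
Step 10: prey: 28+11-2=37; pred: 2+0-0=2
Step 11: prey: 37+14-3=48; pred: 2+0-0=2
Max prey = 48 at step 11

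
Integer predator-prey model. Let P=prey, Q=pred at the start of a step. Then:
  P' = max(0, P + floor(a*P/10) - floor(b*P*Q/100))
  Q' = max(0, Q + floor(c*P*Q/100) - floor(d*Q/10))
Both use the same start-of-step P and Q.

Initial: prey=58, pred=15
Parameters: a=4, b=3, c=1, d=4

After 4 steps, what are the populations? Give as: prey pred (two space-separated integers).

Answer: 30 21

Derivation:
Step 1: prey: 58+23-26=55; pred: 15+8-6=17
Step 2: prey: 55+22-28=49; pred: 17+9-6=20
Step 3: prey: 49+19-29=39; pred: 20+9-8=21
Step 4: prey: 39+15-24=30; pred: 21+8-8=21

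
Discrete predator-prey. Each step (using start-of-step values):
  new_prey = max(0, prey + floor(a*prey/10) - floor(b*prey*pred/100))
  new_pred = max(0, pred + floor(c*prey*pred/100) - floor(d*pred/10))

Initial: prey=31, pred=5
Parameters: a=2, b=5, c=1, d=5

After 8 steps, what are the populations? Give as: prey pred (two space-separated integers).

Answer: 62 1

Derivation:
Step 1: prey: 31+6-7=30; pred: 5+1-2=4
Step 2: prey: 30+6-6=30; pred: 4+1-2=3
Step 3: prey: 30+6-4=32; pred: 3+0-1=2
Step 4: prey: 32+6-3=35; pred: 2+0-1=1
Step 5: prey: 35+7-1=41; pred: 1+0-0=1
Step 6: prey: 41+8-2=47; pred: 1+0-0=1
Step 7: prey: 47+9-2=54; pred: 1+0-0=1
Step 8: prey: 54+10-2=62; pred: 1+0-0=1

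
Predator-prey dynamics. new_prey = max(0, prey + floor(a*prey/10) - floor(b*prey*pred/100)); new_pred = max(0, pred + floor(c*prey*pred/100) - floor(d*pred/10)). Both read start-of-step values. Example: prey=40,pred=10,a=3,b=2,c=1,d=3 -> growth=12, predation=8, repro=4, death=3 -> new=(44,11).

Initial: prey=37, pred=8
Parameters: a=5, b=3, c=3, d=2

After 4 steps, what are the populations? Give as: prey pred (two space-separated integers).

Step 1: prey: 37+18-8=47; pred: 8+8-1=15
Step 2: prey: 47+23-21=49; pred: 15+21-3=33
Step 3: prey: 49+24-48=25; pred: 33+48-6=75
Step 4: prey: 25+12-56=0; pred: 75+56-15=116

Answer: 0 116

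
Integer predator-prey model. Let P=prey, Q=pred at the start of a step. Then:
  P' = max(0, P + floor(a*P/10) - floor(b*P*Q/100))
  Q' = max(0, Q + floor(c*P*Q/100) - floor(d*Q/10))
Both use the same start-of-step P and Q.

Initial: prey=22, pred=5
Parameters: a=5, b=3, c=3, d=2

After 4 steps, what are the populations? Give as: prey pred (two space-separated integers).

Step 1: prey: 22+11-3=30; pred: 5+3-1=7
Step 2: prey: 30+15-6=39; pred: 7+6-1=12
Step 3: prey: 39+19-14=44; pred: 12+14-2=24
Step 4: prey: 44+22-31=35; pred: 24+31-4=51

Answer: 35 51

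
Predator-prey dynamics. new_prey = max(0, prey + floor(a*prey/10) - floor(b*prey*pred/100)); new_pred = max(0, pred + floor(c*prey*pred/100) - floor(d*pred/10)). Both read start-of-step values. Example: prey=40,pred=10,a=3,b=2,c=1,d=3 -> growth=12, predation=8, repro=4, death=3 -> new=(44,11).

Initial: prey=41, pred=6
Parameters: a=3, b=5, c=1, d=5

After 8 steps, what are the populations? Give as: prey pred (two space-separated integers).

Answer: 58 5

Derivation:
Step 1: prey: 41+12-12=41; pred: 6+2-3=5
Step 2: prey: 41+12-10=43; pred: 5+2-2=5
Step 3: prey: 43+12-10=45; pred: 5+2-2=5
Step 4: prey: 45+13-11=47; pred: 5+2-2=5
Step 5: prey: 47+14-11=50; pred: 5+2-2=5
Step 6: prey: 50+15-12=53; pred: 5+2-2=5
Step 7: prey: 53+15-13=55; pred: 5+2-2=5
Step 8: prey: 55+16-13=58; pred: 5+2-2=5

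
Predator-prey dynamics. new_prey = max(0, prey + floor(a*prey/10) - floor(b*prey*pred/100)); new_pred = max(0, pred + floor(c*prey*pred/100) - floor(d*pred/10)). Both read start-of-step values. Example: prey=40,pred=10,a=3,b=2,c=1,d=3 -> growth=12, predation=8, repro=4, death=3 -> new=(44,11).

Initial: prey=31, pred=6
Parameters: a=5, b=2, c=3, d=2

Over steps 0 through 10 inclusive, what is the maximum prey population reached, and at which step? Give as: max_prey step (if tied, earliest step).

Step 1: prey: 31+15-3=43; pred: 6+5-1=10
Step 2: prey: 43+21-8=56; pred: 10+12-2=20
Step 3: prey: 56+28-22=62; pred: 20+33-4=49
Step 4: prey: 62+31-60=33; pred: 49+91-9=131
Step 5: prey: 33+16-86=0; pred: 131+129-26=234
Step 6: prey: 0+0-0=0; pred: 234+0-46=188
Step 7: prey: 0+0-0=0; pred: 188+0-37=151
Step 8: prey: 0+0-0=0; pred: 151+0-30=121
Step 9: prey: 0+0-0=0; pred: 121+0-24=97
Step 10: prey: 0+0-0=0; pred: 97+0-19=78
Max prey = 62 at step 3

Answer: 62 3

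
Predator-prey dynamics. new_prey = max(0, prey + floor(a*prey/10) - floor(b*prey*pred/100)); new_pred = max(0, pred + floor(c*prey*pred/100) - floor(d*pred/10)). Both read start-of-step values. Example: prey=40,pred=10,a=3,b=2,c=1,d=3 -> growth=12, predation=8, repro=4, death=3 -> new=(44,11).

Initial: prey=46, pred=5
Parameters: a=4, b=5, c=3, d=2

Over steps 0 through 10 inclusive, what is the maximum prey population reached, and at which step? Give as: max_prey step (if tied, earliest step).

Step 1: prey: 46+18-11=53; pred: 5+6-1=10
Step 2: prey: 53+21-26=48; pred: 10+15-2=23
Step 3: prey: 48+19-55=12; pred: 23+33-4=52
Step 4: prey: 12+4-31=0; pred: 52+18-10=60
Step 5: prey: 0+0-0=0; pred: 60+0-12=48
Step 6: prey: 0+0-0=0; pred: 48+0-9=39
Step 7: prey: 0+0-0=0; pred: 39+0-7=32
Step 8: prey: 0+0-0=0; pred: 32+0-6=26
Step 9: prey: 0+0-0=0; pred: 26+0-5=21
Step 10: prey: 0+0-0=0; pred: 21+0-4=17
Max prey = 53 at step 1

Answer: 53 1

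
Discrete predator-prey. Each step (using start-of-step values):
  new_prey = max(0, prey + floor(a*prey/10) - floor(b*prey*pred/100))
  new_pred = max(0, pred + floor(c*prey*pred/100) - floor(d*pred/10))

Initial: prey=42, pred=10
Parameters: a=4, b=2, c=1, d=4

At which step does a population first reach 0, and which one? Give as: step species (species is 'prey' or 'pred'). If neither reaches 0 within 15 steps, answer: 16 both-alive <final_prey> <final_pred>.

Answer: 16 both-alive 7 3

Derivation:
Step 1: prey: 42+16-8=50; pred: 10+4-4=10
Step 2: prey: 50+20-10=60; pred: 10+5-4=11
Step 3: prey: 60+24-13=71; pred: 11+6-4=13
Step 4: prey: 71+28-18=81; pred: 13+9-5=17
Step 5: prey: 81+32-27=86; pred: 17+13-6=24
Step 6: prey: 86+34-41=79; pred: 24+20-9=35
Step 7: prey: 79+31-55=55; pred: 35+27-14=48
Step 8: prey: 55+22-52=25; pred: 48+26-19=55
Step 9: prey: 25+10-27=8; pred: 55+13-22=46
Step 10: prey: 8+3-7=4; pred: 46+3-18=31
Step 11: prey: 4+1-2=3; pred: 31+1-12=20
Step 12: prey: 3+1-1=3; pred: 20+0-8=12
Step 13: prey: 3+1-0=4; pred: 12+0-4=8
Step 14: prey: 4+1-0=5; pred: 8+0-3=5
Step 15: prey: 5+2-0=7; pred: 5+0-2=3
No extinction within 15 steps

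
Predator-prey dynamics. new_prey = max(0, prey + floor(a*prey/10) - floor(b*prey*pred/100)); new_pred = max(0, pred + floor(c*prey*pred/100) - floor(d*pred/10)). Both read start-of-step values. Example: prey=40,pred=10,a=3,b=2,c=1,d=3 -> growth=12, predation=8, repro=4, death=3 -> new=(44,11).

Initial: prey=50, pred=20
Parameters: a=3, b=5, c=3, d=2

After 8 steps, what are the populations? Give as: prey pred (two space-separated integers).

Answer: 0 16

Derivation:
Step 1: prey: 50+15-50=15; pred: 20+30-4=46
Step 2: prey: 15+4-34=0; pred: 46+20-9=57
Step 3: prey: 0+0-0=0; pred: 57+0-11=46
Step 4: prey: 0+0-0=0; pred: 46+0-9=37
Step 5: prey: 0+0-0=0; pred: 37+0-7=30
Step 6: prey: 0+0-0=0; pred: 30+0-6=24
Step 7: prey: 0+0-0=0; pred: 24+0-4=20
Step 8: prey: 0+0-0=0; pred: 20+0-4=16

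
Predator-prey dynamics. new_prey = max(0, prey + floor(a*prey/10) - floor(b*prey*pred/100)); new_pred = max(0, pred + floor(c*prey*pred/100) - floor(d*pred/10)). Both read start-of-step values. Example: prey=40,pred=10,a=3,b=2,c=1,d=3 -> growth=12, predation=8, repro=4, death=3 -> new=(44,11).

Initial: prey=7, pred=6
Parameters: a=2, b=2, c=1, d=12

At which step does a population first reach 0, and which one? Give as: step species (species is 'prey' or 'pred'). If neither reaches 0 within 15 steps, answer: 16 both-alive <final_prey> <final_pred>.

Step 1: prey: 7+1-0=8; pred: 6+0-7=0
First extinction: pred at step 1

Answer: 1 pred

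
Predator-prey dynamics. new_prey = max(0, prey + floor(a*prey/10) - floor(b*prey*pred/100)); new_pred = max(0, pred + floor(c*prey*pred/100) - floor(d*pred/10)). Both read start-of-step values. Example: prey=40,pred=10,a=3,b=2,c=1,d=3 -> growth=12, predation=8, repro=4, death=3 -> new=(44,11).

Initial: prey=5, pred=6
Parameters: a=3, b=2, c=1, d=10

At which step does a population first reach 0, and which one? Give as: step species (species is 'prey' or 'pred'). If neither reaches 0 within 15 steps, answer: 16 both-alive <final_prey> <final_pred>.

Step 1: prey: 5+1-0=6; pred: 6+0-6=0
First extinction: pred at step 1

Answer: 1 pred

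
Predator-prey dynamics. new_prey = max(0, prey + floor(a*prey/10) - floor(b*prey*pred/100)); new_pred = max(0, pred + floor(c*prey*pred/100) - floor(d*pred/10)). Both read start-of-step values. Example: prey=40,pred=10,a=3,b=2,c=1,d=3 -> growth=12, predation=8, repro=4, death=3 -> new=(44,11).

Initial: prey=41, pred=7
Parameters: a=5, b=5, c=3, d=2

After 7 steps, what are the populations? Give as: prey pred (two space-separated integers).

Step 1: prey: 41+20-14=47; pred: 7+8-1=14
Step 2: prey: 47+23-32=38; pred: 14+19-2=31
Step 3: prey: 38+19-58=0; pred: 31+35-6=60
Step 4: prey: 0+0-0=0; pred: 60+0-12=48
Step 5: prey: 0+0-0=0; pred: 48+0-9=39
Step 6: prey: 0+0-0=0; pred: 39+0-7=32
Step 7: prey: 0+0-0=0; pred: 32+0-6=26

Answer: 0 26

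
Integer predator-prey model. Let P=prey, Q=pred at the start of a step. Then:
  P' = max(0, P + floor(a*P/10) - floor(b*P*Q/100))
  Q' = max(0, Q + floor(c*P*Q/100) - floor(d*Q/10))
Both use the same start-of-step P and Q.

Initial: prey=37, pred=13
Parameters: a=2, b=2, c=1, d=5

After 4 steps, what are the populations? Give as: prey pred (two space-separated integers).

Answer: 38 6

Derivation:
Step 1: prey: 37+7-9=35; pred: 13+4-6=11
Step 2: prey: 35+7-7=35; pred: 11+3-5=9
Step 3: prey: 35+7-6=36; pred: 9+3-4=8
Step 4: prey: 36+7-5=38; pred: 8+2-4=6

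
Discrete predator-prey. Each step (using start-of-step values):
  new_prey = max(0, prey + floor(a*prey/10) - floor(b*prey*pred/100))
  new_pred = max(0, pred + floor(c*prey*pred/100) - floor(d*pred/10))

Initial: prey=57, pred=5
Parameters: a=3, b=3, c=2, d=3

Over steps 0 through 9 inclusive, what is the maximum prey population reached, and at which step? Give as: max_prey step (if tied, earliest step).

Step 1: prey: 57+17-8=66; pred: 5+5-1=9
Step 2: prey: 66+19-17=68; pred: 9+11-2=18
Step 3: prey: 68+20-36=52; pred: 18+24-5=37
Step 4: prey: 52+15-57=10; pred: 37+38-11=64
Step 5: prey: 10+3-19=0; pred: 64+12-19=57
Step 6: prey: 0+0-0=0; pred: 57+0-17=40
Step 7: prey: 0+0-0=0; pred: 40+0-12=28
Step 8: prey: 0+0-0=0; pred: 28+0-8=20
Step 9: prey: 0+0-0=0; pred: 20+0-6=14
Max prey = 68 at step 2

Answer: 68 2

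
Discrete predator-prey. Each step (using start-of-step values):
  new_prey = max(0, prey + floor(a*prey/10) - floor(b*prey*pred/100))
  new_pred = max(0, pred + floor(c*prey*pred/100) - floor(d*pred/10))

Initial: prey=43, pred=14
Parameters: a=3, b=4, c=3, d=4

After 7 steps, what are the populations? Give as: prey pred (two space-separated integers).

Answer: 0 5

Derivation:
Step 1: prey: 43+12-24=31; pred: 14+18-5=27
Step 2: prey: 31+9-33=7; pred: 27+25-10=42
Step 3: prey: 7+2-11=0; pred: 42+8-16=34
Step 4: prey: 0+0-0=0; pred: 34+0-13=21
Step 5: prey: 0+0-0=0; pred: 21+0-8=13
Step 6: prey: 0+0-0=0; pred: 13+0-5=8
Step 7: prey: 0+0-0=0; pred: 8+0-3=5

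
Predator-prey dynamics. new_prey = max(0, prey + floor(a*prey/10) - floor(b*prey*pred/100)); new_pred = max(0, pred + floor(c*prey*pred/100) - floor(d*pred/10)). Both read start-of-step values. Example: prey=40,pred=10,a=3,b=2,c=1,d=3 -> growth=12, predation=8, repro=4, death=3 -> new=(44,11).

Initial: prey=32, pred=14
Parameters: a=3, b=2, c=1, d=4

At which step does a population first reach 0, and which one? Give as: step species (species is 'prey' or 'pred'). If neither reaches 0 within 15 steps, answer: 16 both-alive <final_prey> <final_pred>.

Answer: 16 both-alive 38 20

Derivation:
Step 1: prey: 32+9-8=33; pred: 14+4-5=13
Step 2: prey: 33+9-8=34; pred: 13+4-5=12
Step 3: prey: 34+10-8=36; pred: 12+4-4=12
Step 4: prey: 36+10-8=38; pred: 12+4-4=12
Step 5: prey: 38+11-9=40; pred: 12+4-4=12
Step 6: prey: 40+12-9=43; pred: 12+4-4=12
Step 7: prey: 43+12-10=45; pred: 12+5-4=13
Step 8: prey: 45+13-11=47; pred: 13+5-5=13
Step 9: prey: 47+14-12=49; pred: 13+6-5=14
Step 10: prey: 49+14-13=50; pred: 14+6-5=15
Step 11: prey: 50+15-15=50; pred: 15+7-6=16
Step 12: prey: 50+15-16=49; pred: 16+8-6=18
Step 13: prey: 49+14-17=46; pred: 18+8-7=19
Step 14: prey: 46+13-17=42; pred: 19+8-7=20
Step 15: prey: 42+12-16=38; pred: 20+8-8=20
No extinction within 15 steps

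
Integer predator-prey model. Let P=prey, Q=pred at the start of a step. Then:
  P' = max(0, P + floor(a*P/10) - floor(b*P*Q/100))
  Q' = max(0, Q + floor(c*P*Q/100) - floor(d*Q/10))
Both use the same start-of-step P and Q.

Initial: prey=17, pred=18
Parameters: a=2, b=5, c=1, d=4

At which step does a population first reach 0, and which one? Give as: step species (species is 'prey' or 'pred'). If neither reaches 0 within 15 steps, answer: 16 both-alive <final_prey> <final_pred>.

Answer: 16 both-alive 2 2

Derivation:
Step 1: prey: 17+3-15=5; pred: 18+3-7=14
Step 2: prey: 5+1-3=3; pred: 14+0-5=9
Step 3: prey: 3+0-1=2; pred: 9+0-3=6
Step 4: prey: 2+0-0=2; pred: 6+0-2=4
Step 5: prey: 2+0-0=2; pred: 4+0-1=3
Step 6: prey: 2+0-0=2; pred: 3+0-1=2
Step 7: prey: 2+0-0=2; pred: 2+0-0=2
Steps 8-15: state stable at prey=2, pred=2 (no change)
No extinction within 15 steps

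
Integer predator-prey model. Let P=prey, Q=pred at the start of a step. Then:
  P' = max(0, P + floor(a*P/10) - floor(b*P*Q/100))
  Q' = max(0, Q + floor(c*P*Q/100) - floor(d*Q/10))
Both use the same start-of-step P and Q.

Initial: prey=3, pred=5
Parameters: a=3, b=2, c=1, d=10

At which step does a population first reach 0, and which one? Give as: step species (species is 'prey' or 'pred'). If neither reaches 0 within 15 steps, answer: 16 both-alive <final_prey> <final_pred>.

Step 1: prey: 3+0-0=3; pred: 5+0-5=0
First extinction: pred at step 1

Answer: 1 pred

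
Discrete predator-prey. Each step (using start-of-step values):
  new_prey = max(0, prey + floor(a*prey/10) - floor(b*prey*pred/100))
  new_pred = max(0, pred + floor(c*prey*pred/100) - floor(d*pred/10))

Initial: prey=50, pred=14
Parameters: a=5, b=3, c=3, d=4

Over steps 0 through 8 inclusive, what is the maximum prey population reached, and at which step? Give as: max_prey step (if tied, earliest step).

Answer: 54 1

Derivation:
Step 1: prey: 50+25-21=54; pred: 14+21-5=30
Step 2: prey: 54+27-48=33; pred: 30+48-12=66
Step 3: prey: 33+16-65=0; pred: 66+65-26=105
Step 4: prey: 0+0-0=0; pred: 105+0-42=63
Step 5: prey: 0+0-0=0; pred: 63+0-25=38
Step 6: prey: 0+0-0=0; pred: 38+0-15=23
Step 7: prey: 0+0-0=0; pred: 23+0-9=14
Step 8: prey: 0+0-0=0; pred: 14+0-5=9
Max prey = 54 at step 1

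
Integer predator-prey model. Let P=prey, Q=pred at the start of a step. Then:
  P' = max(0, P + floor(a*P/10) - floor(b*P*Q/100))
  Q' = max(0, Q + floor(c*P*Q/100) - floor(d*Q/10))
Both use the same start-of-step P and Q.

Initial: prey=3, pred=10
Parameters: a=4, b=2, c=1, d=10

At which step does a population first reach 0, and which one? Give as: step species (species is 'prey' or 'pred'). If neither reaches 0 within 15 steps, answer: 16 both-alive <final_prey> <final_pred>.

Answer: 1 pred

Derivation:
Step 1: prey: 3+1-0=4; pred: 10+0-10=0
First extinction: pred at step 1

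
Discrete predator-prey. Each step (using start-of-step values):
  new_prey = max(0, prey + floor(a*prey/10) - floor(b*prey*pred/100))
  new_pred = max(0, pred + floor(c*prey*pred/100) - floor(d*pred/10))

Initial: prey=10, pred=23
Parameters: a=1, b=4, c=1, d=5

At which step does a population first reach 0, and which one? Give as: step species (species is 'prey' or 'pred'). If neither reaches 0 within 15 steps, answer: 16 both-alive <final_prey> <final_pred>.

Step 1: prey: 10+1-9=2; pred: 23+2-11=14
Step 2: prey: 2+0-1=1; pred: 14+0-7=7
Step 3: prey: 1+0-0=1; pred: 7+0-3=4
Step 4: prey: 1+0-0=1; pred: 4+0-2=2
Step 5: prey: 1+0-0=1; pred: 2+0-1=1
Step 6: prey: 1+0-0=1; pred: 1+0-0=1
Steps 7-15: state stable at prey=1, pred=1 (no change)
No extinction within 15 steps

Answer: 16 both-alive 1 1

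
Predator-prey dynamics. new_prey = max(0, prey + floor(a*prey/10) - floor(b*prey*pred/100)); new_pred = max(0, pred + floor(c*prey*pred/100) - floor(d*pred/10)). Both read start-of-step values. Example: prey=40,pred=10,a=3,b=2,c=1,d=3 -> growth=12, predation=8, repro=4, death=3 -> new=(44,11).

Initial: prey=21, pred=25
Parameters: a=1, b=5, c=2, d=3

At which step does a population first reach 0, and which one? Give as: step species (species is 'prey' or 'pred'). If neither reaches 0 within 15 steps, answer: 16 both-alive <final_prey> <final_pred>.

Step 1: prey: 21+2-26=0; pred: 25+10-7=28
First extinction: prey at step 1

Answer: 1 prey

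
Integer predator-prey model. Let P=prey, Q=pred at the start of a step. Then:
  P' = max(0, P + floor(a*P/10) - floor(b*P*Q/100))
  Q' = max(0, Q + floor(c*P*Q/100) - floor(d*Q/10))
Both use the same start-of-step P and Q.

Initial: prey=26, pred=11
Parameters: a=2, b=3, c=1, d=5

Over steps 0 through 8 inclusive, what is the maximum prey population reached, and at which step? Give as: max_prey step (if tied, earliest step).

Answer: 45 8

Derivation:
Step 1: prey: 26+5-8=23; pred: 11+2-5=8
Step 2: prey: 23+4-5=22; pred: 8+1-4=5
Step 3: prey: 22+4-3=23; pred: 5+1-2=4
Step 4: prey: 23+4-2=25; pred: 4+0-2=2
Step 5: prey: 25+5-1=29; pred: 2+0-1=1
Step 6: prey: 29+5-0=34; pred: 1+0-0=1
Step 7: prey: 34+6-1=39; pred: 1+0-0=1
Step 8: prey: 39+7-1=45; pred: 1+0-0=1
Max prey = 45 at step 8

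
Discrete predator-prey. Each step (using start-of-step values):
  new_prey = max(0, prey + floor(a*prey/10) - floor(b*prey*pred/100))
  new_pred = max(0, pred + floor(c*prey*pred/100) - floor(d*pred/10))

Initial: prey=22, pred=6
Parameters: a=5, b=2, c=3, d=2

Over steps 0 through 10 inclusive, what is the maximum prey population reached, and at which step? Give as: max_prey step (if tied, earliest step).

Answer: 52 3

Derivation:
Step 1: prey: 22+11-2=31; pred: 6+3-1=8
Step 2: prey: 31+15-4=42; pred: 8+7-1=14
Step 3: prey: 42+21-11=52; pred: 14+17-2=29
Step 4: prey: 52+26-30=48; pred: 29+45-5=69
Step 5: prey: 48+24-66=6; pred: 69+99-13=155
Step 6: prey: 6+3-18=0; pred: 155+27-31=151
Step 7: prey: 0+0-0=0; pred: 151+0-30=121
Step 8: prey: 0+0-0=0; pred: 121+0-24=97
Step 9: prey: 0+0-0=0; pred: 97+0-19=78
Step 10: prey: 0+0-0=0; pred: 78+0-15=63
Max prey = 52 at step 3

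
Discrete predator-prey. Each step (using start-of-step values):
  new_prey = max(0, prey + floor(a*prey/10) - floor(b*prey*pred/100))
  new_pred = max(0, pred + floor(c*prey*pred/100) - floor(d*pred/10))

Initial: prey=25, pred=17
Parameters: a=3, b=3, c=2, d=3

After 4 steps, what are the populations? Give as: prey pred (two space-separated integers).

Answer: 6 19

Derivation:
Step 1: prey: 25+7-12=20; pred: 17+8-5=20
Step 2: prey: 20+6-12=14; pred: 20+8-6=22
Step 3: prey: 14+4-9=9; pred: 22+6-6=22
Step 4: prey: 9+2-5=6; pred: 22+3-6=19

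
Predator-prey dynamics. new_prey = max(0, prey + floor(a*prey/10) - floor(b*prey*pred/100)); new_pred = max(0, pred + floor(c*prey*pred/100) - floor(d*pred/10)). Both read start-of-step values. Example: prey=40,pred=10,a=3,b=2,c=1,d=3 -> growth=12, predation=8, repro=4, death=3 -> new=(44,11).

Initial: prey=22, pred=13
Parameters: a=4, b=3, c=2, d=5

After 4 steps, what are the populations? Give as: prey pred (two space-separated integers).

Step 1: prey: 22+8-8=22; pred: 13+5-6=12
Step 2: prey: 22+8-7=23; pred: 12+5-6=11
Step 3: prey: 23+9-7=25; pred: 11+5-5=11
Step 4: prey: 25+10-8=27; pred: 11+5-5=11

Answer: 27 11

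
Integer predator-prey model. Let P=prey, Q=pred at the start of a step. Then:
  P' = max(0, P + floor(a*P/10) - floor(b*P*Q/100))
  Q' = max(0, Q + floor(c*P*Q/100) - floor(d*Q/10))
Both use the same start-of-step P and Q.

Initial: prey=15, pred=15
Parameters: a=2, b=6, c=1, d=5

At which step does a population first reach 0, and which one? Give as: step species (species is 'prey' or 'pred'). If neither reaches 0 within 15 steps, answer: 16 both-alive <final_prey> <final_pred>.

Step 1: prey: 15+3-13=5; pred: 15+2-7=10
Step 2: prey: 5+1-3=3; pred: 10+0-5=5
Step 3: prey: 3+0-0=3; pred: 5+0-2=3
Step 4: prey: 3+0-0=3; pred: 3+0-1=2
Step 5: prey: 3+0-0=3; pred: 2+0-1=1
Step 6: prey: 3+0-0=3; pred: 1+0-0=1
Steps 7-15: state stable at prey=3, pred=1 (no change)
No extinction within 15 steps

Answer: 16 both-alive 3 1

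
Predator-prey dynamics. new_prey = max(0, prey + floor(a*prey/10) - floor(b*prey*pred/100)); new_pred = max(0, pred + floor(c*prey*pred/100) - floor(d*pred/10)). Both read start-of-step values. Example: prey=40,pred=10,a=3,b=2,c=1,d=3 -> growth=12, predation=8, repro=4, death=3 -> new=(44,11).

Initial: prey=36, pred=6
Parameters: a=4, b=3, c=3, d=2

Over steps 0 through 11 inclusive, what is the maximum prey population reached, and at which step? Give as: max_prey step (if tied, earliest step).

Step 1: prey: 36+14-6=44; pred: 6+6-1=11
Step 2: prey: 44+17-14=47; pred: 11+14-2=23
Step 3: prey: 47+18-32=33; pred: 23+32-4=51
Step 4: prey: 33+13-50=0; pred: 51+50-10=91
Step 5: prey: 0+0-0=0; pred: 91+0-18=73
Step 6: prey: 0+0-0=0; pred: 73+0-14=59
Step 7: prey: 0+0-0=0; pred: 59+0-11=48
Step 8: prey: 0+0-0=0; pred: 48+0-9=39
Step 9: prey: 0+0-0=0; pred: 39+0-7=32
Step 10: prey: 0+0-0=0; pred: 32+0-6=26
Step 11: prey: 0+0-0=0; pred: 26+0-5=21
Max prey = 47 at step 2

Answer: 47 2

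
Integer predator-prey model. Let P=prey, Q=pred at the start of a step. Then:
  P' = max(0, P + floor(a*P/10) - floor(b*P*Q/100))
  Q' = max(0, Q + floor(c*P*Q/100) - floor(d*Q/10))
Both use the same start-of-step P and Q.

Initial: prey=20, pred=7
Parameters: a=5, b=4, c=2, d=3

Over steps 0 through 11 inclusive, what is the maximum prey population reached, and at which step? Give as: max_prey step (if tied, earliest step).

Answer: 40 4

Derivation:
Step 1: prey: 20+10-5=25; pred: 7+2-2=7
Step 2: prey: 25+12-7=30; pred: 7+3-2=8
Step 3: prey: 30+15-9=36; pred: 8+4-2=10
Step 4: prey: 36+18-14=40; pred: 10+7-3=14
Step 5: prey: 40+20-22=38; pred: 14+11-4=21
Step 6: prey: 38+19-31=26; pred: 21+15-6=30
Step 7: prey: 26+13-31=8; pred: 30+15-9=36
Step 8: prey: 8+4-11=1; pred: 36+5-10=31
Step 9: prey: 1+0-1=0; pred: 31+0-9=22
Step 10: prey: 0+0-0=0; pred: 22+0-6=16
Step 11: prey: 0+0-0=0; pred: 16+0-4=12
Max prey = 40 at step 4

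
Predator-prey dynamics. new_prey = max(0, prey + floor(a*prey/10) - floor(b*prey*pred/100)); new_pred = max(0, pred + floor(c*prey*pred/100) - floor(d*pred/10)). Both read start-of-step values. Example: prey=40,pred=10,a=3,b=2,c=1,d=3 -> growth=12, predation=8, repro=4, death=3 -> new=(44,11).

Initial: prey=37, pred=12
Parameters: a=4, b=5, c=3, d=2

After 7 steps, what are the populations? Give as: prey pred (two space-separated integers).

Answer: 0 17

Derivation:
Step 1: prey: 37+14-22=29; pred: 12+13-2=23
Step 2: prey: 29+11-33=7; pred: 23+20-4=39
Step 3: prey: 7+2-13=0; pred: 39+8-7=40
Step 4: prey: 0+0-0=0; pred: 40+0-8=32
Step 5: prey: 0+0-0=0; pred: 32+0-6=26
Step 6: prey: 0+0-0=0; pred: 26+0-5=21
Step 7: prey: 0+0-0=0; pred: 21+0-4=17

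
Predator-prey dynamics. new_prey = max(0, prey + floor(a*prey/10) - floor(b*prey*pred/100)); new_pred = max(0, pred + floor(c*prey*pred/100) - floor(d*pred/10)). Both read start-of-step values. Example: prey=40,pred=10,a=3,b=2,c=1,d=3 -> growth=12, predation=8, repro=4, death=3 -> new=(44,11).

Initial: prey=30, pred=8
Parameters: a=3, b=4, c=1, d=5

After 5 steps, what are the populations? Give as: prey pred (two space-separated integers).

Step 1: prey: 30+9-9=30; pred: 8+2-4=6
Step 2: prey: 30+9-7=32; pred: 6+1-3=4
Step 3: prey: 32+9-5=36; pred: 4+1-2=3
Step 4: prey: 36+10-4=42; pred: 3+1-1=3
Step 5: prey: 42+12-5=49; pred: 3+1-1=3

Answer: 49 3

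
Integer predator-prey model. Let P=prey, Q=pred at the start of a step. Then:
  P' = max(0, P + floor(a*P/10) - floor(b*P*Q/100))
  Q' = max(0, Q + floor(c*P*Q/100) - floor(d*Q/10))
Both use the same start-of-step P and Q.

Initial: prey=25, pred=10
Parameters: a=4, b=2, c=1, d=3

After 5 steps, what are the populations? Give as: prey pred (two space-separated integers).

Step 1: prey: 25+10-5=30; pred: 10+2-3=9
Step 2: prey: 30+12-5=37; pred: 9+2-2=9
Step 3: prey: 37+14-6=45; pred: 9+3-2=10
Step 4: prey: 45+18-9=54; pred: 10+4-3=11
Step 5: prey: 54+21-11=64; pred: 11+5-3=13

Answer: 64 13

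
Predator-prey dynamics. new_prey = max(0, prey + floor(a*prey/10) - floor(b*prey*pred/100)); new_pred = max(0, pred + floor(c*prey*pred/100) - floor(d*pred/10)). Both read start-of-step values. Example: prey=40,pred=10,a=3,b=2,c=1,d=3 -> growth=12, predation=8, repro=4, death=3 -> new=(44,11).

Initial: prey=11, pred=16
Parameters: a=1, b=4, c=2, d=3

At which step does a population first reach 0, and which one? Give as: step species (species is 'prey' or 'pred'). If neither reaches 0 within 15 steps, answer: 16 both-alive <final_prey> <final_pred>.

Answer: 16 both-alive 2 3

Derivation:
Step 1: prey: 11+1-7=5; pred: 16+3-4=15
Step 2: prey: 5+0-3=2; pred: 15+1-4=12
Step 3: prey: 2+0-0=2; pred: 12+0-3=9
Step 4: prey: 2+0-0=2; pred: 9+0-2=7
Step 5: prey: 2+0-0=2; pred: 7+0-2=5
Step 6: prey: 2+0-0=2; pred: 5+0-1=4
Step 7: prey: 2+0-0=2; pred: 4+0-1=3
Step 8: prey: 2+0-0=2; pred: 3+0-0=3
Steps 9-15: state stable at prey=2, pred=3 (no change)
No extinction within 15 steps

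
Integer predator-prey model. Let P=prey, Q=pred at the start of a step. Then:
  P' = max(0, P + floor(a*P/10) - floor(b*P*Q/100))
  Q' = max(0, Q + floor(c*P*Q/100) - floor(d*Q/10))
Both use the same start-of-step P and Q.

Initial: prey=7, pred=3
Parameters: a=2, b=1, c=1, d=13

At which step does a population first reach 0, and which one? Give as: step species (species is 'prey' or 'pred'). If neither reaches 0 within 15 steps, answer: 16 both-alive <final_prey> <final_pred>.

Answer: 1 pred

Derivation:
Step 1: prey: 7+1-0=8; pred: 3+0-3=0
First extinction: pred at step 1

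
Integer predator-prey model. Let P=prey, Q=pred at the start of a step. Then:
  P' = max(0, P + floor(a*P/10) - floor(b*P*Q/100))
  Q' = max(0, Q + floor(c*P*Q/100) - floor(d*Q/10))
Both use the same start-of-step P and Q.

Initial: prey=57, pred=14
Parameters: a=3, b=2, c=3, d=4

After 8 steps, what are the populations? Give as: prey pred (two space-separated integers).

Answer: 0 11

Derivation:
Step 1: prey: 57+17-15=59; pred: 14+23-5=32
Step 2: prey: 59+17-37=39; pred: 32+56-12=76
Step 3: prey: 39+11-59=0; pred: 76+88-30=134
Step 4: prey: 0+0-0=0; pred: 134+0-53=81
Step 5: prey: 0+0-0=0; pred: 81+0-32=49
Step 6: prey: 0+0-0=0; pred: 49+0-19=30
Step 7: prey: 0+0-0=0; pred: 30+0-12=18
Step 8: prey: 0+0-0=0; pred: 18+0-7=11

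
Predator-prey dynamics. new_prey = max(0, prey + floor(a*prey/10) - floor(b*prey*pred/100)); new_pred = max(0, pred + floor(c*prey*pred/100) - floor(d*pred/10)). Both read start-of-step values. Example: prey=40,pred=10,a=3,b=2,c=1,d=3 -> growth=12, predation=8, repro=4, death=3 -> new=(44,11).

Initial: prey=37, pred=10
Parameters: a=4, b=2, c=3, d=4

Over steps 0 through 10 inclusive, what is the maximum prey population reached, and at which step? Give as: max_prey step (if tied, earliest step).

Answer: 47 2

Derivation:
Step 1: prey: 37+14-7=44; pred: 10+11-4=17
Step 2: prey: 44+17-14=47; pred: 17+22-6=33
Step 3: prey: 47+18-31=34; pred: 33+46-13=66
Step 4: prey: 34+13-44=3; pred: 66+67-26=107
Step 5: prey: 3+1-6=0; pred: 107+9-42=74
Step 6: prey: 0+0-0=0; pred: 74+0-29=45
Step 7: prey: 0+0-0=0; pred: 45+0-18=27
Step 8: prey: 0+0-0=0; pred: 27+0-10=17
Step 9: prey: 0+0-0=0; pred: 17+0-6=11
Step 10: prey: 0+0-0=0; pred: 11+0-4=7
Max prey = 47 at step 2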